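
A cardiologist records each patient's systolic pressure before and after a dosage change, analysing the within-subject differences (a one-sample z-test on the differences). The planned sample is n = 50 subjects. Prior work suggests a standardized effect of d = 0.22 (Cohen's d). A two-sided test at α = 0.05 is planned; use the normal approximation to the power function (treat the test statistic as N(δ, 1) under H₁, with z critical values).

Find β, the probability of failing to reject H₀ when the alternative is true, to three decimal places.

Noncentrality parameter: δ = d·√n = 0.22 × √50 = 1.5556
Critical value for a two-sided test at α = 0.05: z_{α/2} = 1.960.
Power = Φ(δ − 1.960) + Φ(−δ − 1.960) = Φ(-0.404) + Φ(-3.516) = 0.3430 + 0.0002 = 0.3432.
Type II error: β = 1 − power = 1 − 0.3432 = 0.6568.

β ≈ 0.657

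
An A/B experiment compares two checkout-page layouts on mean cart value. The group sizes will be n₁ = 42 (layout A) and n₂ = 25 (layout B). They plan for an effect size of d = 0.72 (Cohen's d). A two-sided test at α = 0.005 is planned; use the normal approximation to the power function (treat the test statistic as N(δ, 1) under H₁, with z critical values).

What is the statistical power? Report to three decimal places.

Noncentrality parameter: δ = d / √(1/n₁ + 1/n₂) = 0.72 / √(1/42 + 1/25) = 2.8503
Critical value for a two-sided test at α = 0.005: z_{α/2} = 2.807.
Power = Φ(δ − 2.807) + Φ(−δ − 2.807) = Φ(0.043) + Φ(-5.657) = 0.5173 + 0.0000 = 0.5173.

Power ≈ 0.517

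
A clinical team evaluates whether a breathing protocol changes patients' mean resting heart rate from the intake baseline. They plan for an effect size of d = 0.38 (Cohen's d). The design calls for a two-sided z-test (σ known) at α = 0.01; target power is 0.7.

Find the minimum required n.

Set Φ(δ − 2.576) = 0.7; then δ − 2.576 = Φ⁻¹(0.7) = 0.524, giving δ = 3.100.
(Ignoring the negligible lower-tail rejection probability gives the usual closed-form inversion.)
δ = d·√n ⇒ n = (δ/d)² = (3.100 / 0.38)² = 66.56.
Rounding up, n = 67.

n = 67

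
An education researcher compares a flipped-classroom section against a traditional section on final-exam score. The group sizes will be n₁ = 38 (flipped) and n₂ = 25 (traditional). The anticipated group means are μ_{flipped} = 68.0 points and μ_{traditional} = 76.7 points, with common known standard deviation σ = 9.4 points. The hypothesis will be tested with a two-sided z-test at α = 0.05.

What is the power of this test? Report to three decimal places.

Standardized effect: d = |μ_{flipped} − μ_{traditional}| / σ = |68.0 − 76.7| / 9.4 = 0.9255
Noncentrality parameter: δ = d / √(1/n₁ + 1/n₂) = 0.9255 / √(1/38 + 1/25) = 3.5940
Two-sided α = 0.05 → critical value z_{0.025} = 1.960.
Power = Φ(δ − 1.960) + Φ(−δ − 1.960) = Φ(1.634) + Φ(-5.554) = 0.9489 + 0.0000 = 0.9489.

Power ≈ 0.949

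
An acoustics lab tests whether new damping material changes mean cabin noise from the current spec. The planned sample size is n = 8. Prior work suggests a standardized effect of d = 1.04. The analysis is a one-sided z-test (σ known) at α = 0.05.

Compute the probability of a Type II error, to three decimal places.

β ≈ 0.097

Noncentrality parameter: δ = d·√n = 1.04 × √8 = 2.9416
One-sided α = 0.05 → critical value z_{0.05} = 1.645.
Power = P(Z > 1.645 − δ) = Φ(1.297) = 0.9026.
Type II error: β = 1 − power = 1 − 0.9026 = 0.0974.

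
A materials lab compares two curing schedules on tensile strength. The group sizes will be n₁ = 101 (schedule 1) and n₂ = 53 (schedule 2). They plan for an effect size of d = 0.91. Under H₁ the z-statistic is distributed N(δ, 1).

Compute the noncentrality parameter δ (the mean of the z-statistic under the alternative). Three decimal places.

δ = d / √(1/n₁ + 1/n₂) = 0.91 / √(1/101 + 1/53) = 5.3651

δ ≈ 5.365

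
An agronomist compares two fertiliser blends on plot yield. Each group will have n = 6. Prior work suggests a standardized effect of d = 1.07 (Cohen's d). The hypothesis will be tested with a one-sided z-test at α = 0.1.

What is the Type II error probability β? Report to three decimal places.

Noncentrality parameter: δ = d·√(n/2) = 1.07 × √(6/2) = 1.8533
Critical value for a one-sided test at α = 0.1: z_α = 1.282.
Power = Φ(δ − 1.282) = Φ(0.572) = 0.7163.
Type II error: β = 1 − power = 1 − 0.7163 = 0.2837.

β ≈ 0.284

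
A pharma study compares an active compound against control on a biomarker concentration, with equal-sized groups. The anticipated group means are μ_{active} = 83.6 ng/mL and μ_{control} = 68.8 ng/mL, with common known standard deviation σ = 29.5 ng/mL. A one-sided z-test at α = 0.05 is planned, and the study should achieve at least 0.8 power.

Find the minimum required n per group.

n = 50 per group

Standardized effect: d = |μ_{active} − μ_{control}| / σ = |83.6 − 68.8| / 29.5 = 0.5017
Set Φ(δ − 1.645) = 0.8; then δ − 1.645 = Φ⁻¹(0.8) = 0.842, giving δ = 2.486.
δ = d·√(n/2) ⇒ n = 2(δ/d)² = 2 × (2.486 / 0.5017)² = 49.13.
Round up to the next whole unit.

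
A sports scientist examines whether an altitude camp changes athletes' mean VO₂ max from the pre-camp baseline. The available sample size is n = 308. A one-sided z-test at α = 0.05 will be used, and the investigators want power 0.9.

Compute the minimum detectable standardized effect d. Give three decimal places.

Required noncentrality: δ = z_{0.05} + z_{0.10} = 1.645 + 1.282 = 2.926.
δ = d·√n ⇒ d = δ/√n = 2.926/√308 = 0.1667.

d ≈ 0.167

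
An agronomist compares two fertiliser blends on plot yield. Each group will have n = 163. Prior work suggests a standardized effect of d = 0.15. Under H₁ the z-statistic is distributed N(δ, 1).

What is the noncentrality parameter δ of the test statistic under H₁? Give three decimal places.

δ ≈ 1.354

The noncentrality parameter scales effect size by the design's sample-size factor: δ = d·√(n/2) = 0.15 × √(163/2) = 1.3542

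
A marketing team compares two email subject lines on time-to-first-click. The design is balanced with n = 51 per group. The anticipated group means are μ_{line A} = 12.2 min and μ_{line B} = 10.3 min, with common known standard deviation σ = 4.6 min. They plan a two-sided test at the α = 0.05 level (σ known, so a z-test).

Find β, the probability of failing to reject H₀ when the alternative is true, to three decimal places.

Standardized effect: d = |μ_{line A} − μ_{line B}| / σ = |12.2 − 10.3| / 4.6 = 0.4130
Noncentrality parameter: λ = d·√(n/2) = 0.4130 × √(51/2) = 2.0858
Critical value for a two-sided test at α = 0.05: z_{α/2} = 1.960.
Power = Φ(λ − 1.960) + Φ(−λ − 1.960) = Φ(0.126) + Φ(-4.046) = 0.5501 + 0.0000 = 0.5501.
Type II error: β = 1 − power = 1 − 0.5501 = 0.4499.

β ≈ 0.450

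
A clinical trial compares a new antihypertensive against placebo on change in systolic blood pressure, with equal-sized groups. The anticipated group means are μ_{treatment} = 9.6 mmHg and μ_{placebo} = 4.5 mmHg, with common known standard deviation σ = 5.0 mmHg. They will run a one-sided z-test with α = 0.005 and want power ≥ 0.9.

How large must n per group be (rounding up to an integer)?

n = 29 per group

Standardized effect: d = |μ_{treatment} − μ_{placebo}| / σ = |9.6 − 4.5| / 5.0 = 1.0200
Set Φ(δ − 2.576) = 0.9; then δ − 2.576 = Φ⁻¹(0.9) = 1.282, giving δ = 3.857.
δ = d·√(n/2) ⇒ n = 2(δ/d)² = 2 × (3.857 / 1.0200)² = 28.60.
Rounding up, n = 29 per group.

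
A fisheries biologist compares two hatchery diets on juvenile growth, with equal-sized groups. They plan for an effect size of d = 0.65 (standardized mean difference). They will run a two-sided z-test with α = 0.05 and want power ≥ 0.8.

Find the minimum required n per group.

For power 0.8 need Φ(δ − z_{0.025}) = 0.8, so δ = z_{0.025} + z_{0.20} = 1.960 + 0.842 = 2.802.
(Ignoring the negligible lower-tail rejection probability gives the usual closed-form inversion.)
δ = d·√(n/2) ⇒ n = 2(δ/d)² = 2 × (2.802 / 0.65)² = 37.15.
Round up to the next whole unit.

n = 38 per group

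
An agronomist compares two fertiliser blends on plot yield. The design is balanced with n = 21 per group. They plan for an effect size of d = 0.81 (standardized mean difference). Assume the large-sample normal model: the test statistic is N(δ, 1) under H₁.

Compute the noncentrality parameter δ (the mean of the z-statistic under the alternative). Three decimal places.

δ = d·√(n/2) = 0.81 × √(21/2) = 2.6247

δ ≈ 2.625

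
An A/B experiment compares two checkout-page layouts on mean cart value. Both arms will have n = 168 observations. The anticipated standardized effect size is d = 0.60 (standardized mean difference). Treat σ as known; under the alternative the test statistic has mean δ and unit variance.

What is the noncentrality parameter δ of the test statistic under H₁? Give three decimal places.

δ ≈ 5.499

δ = d·√(n/2) = 0.60 × √(168/2) = 5.4991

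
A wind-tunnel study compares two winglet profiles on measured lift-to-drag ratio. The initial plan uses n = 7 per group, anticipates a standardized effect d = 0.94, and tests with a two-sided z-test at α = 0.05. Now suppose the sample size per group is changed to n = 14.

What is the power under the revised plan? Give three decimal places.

With n = 14 per group: δ = d·√(n/2) = 0.94 × √(14/2) = 2.4870. Critical value z_{0.025} = 1.960.
Revised power = Φ(δ − 1.960) + Φ(−δ − 1.960) = Φ(0.527) + Φ(-4.447) = 0.7009 + 0.0000 = 0.7009.

Power ≈ 0.701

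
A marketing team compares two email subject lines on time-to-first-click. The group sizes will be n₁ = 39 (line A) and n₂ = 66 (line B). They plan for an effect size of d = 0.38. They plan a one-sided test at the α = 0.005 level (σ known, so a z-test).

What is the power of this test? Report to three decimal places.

Power ≈ 0.244

Noncentrality parameter: δ = d / √(1/n₁ + 1/n₂) = 0.38 / √(1/39 + 1/66) = 1.8815
Critical value for a one-sided test at α = 0.005: z_α = 2.576.
Power = P(Z > 2.576 − δ) = Φ(-0.694) = 0.2437.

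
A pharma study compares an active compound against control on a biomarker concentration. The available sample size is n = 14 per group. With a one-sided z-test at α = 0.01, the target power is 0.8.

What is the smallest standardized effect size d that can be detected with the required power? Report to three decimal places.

d ≈ 1.197

Need Φ(δ − 2.326) = 0.8, so δ = 2.326 + 0.842 = 3.168.
δ = d·√(n/2) ⇒ d = δ/√(n/2) = 3.168/√(14/2) = 1.1974.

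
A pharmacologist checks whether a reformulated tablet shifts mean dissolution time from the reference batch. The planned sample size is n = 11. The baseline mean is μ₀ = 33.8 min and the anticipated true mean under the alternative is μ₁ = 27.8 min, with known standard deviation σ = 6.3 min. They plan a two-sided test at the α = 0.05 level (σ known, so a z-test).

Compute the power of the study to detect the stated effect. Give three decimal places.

Standardized effect: d = |μ₁ − μ₀| / σ = |27.8 − 33.8| / 6.3 = 0.9524
Noncentrality parameter: δ = d·√n = 0.9524 × √11 = 3.1587
Two-sided α = 0.05 → critical value z_{0.025} = 1.960.
Power = Φ(δ − 1.960) + Φ(−δ − 1.960) = Φ(1.199) + Φ(-5.119) = 0.8847 + 0.0000 = 0.8847.

Power ≈ 0.885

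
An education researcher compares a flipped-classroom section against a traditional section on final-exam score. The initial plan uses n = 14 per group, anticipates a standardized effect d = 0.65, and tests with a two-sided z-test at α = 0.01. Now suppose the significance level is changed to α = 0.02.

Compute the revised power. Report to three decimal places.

δ = d·√(n/2) = 0.65 × √(14/2) = 1.7197 (unchanged). New critical value: z_{0.01} = 2.326.
Revised power = Φ(δ − 2.326) + Φ(−δ − 2.326) = Φ(-0.607) + Φ(-4.046) = 0.2721 + 0.0000 = 0.2721.

Power ≈ 0.272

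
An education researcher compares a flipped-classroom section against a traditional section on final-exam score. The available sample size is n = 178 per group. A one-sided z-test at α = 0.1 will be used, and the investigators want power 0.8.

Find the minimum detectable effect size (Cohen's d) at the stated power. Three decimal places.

Required noncentrality: δ = z_{0.1} + z_{0.20} = 1.282 + 0.842 = 2.123.
δ = d·√(n/2) ⇒ d = δ/√(n/2) = 2.123/√(178/2) = 0.2251.

d ≈ 0.225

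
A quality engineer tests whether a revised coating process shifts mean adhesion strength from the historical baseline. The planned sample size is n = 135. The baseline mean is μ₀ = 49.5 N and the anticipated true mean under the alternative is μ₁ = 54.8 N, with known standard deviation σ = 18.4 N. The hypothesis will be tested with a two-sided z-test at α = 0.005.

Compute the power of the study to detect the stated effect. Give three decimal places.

Power ≈ 0.705

Standardized effect: d = |μ₁ − μ₀| / σ = |54.8 − 49.5| / 18.4 = 0.2880
Noncentrality parameter: δ = d·√n = 0.2880 × √135 = 3.3468
Two-sided α = 0.005 → critical value z_{0.0025} = 2.807.
Power = Φ(δ − 2.807) + Φ(−δ − 2.807) = Φ(0.540) + Φ(-6.154) = 0.7053 + 0.0000 = 0.7053.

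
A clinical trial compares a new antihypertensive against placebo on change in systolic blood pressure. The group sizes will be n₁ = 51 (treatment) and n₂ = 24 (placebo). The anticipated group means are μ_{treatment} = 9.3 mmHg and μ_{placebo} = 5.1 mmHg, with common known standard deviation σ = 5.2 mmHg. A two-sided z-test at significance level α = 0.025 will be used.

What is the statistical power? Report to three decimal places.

Power ≈ 0.846

Standardized effect: d = |μ_{treatment} − μ_{placebo}| / σ = |9.3 − 5.1| / 5.2 = 0.8077
Noncentrality parameter: δ = d / √(1/n₁ + 1/n₂) = 0.8077 / √(1/51 + 1/24) = 3.2629
Two-sided α = 0.025 → critical value z_{0.0125} = 2.241.
Power = Φ(δ − 2.241) + Φ(−δ − 2.241) = Φ(1.022) + Φ(-5.504) = 0.8465 + 0.0000 = 0.8465.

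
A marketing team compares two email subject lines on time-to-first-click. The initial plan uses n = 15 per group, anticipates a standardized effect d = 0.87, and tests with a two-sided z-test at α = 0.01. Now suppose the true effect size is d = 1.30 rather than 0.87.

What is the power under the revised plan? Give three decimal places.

With d = 1.30: δ = d·√(n/2) = 1.30 × √(15/2) = 3.5602. Critical value z_{0.005} = 2.576.
Revised power = Φ(δ − 2.576) + Φ(−δ − 2.576) = Φ(0.984) + Φ(-6.136) = 0.8375 + 0.0000 = 0.8375.

Power ≈ 0.838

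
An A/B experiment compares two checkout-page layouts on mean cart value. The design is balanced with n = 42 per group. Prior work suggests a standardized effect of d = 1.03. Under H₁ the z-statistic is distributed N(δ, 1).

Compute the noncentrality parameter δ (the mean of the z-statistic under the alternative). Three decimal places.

δ ≈ 4.720

The noncentrality parameter scales effect size by the design's sample-size factor: δ = d·√(n/2) = 1.03 × √(42/2) = 4.7201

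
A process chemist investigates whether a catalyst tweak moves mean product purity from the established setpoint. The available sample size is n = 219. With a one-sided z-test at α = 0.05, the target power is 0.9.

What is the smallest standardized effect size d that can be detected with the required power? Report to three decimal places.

d ≈ 0.198

Need Φ(δ − 1.645) = 0.9, so δ = 1.645 + 1.282 = 2.926.
δ = d·√n ⇒ d = δ/√n = 2.926/√219 = 0.1977.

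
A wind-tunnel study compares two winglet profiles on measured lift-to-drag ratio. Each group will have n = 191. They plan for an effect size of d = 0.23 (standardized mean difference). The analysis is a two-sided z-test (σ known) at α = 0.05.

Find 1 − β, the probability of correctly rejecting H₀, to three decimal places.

Noncentrality parameter: δ = d·√(n/2) = 0.23 × √(191/2) = 2.2477
Critical value for a two-sided test at α = 0.05: z_{α/2} = 1.960.
Power = Φ(δ − 1.960) + Φ(−δ − 1.960) = Φ(0.288) + Φ(-4.208) = 0.6132 + 0.0000 = 0.6132.

Power ≈ 0.613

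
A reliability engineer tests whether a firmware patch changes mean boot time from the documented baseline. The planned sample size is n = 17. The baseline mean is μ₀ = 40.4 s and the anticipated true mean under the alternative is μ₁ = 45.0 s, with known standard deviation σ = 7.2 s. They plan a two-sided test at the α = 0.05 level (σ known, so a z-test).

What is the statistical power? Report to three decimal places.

Power ≈ 0.750

Standardized effect: d = |μ₁ − μ₀| / σ = |45.0 − 40.4| / 7.2 = 0.6389
Noncentrality parameter: δ = d·√n = 0.6389 × √17 = 2.6342
Critical value for a two-sided test at α = 0.05: z_{α/2} = 1.960.
Power = Φ(δ − 1.960) + Φ(−δ − 1.960) = Φ(0.674) + Φ(-4.594) = 0.7499 + 0.0000 = 0.7499.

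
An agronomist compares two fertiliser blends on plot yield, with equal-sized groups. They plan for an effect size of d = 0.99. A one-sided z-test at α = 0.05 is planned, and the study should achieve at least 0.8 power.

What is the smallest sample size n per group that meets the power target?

Set Φ(δ − 1.645) = 0.8; then δ − 1.645 = Φ⁻¹(0.8) = 0.842, giving δ = 2.486.
δ = d·√(n/2) ⇒ n = 2(δ/d)² = 2 × (2.486 / 0.99)² = 12.62.
Rounding up, n = 13 per group.

n = 13 per group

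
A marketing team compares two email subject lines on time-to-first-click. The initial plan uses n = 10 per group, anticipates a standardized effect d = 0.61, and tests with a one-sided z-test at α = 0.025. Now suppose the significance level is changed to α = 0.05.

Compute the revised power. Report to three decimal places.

Power ≈ 0.389

δ = d·√(n/2) = 0.61 × √(10/2) = 1.3640 (unchanged). New critical value: z_{0.05} = 1.645.
Revised power = Φ(δ − 1.645) = Φ(-0.281) = 0.3894.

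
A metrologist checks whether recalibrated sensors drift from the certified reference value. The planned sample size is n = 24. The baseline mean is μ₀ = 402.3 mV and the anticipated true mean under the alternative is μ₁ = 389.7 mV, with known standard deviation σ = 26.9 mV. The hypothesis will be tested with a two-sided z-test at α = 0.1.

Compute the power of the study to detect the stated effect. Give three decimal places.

Power ≈ 0.742

Standardized effect: d = |μ₁ − μ₀| / σ = |389.7 − 402.3| / 26.9 = 0.4684
Noncentrality parameter: δ = d·√n = 0.4684 × √24 = 2.2947
Two-sided α = 0.1 → critical value z_{0.05} = 1.645.
Power = Φ(δ − 1.645) + Φ(−δ − 1.645) = Φ(0.650) + Φ(-3.940) = 0.7421 + 0.0000 = 0.7421.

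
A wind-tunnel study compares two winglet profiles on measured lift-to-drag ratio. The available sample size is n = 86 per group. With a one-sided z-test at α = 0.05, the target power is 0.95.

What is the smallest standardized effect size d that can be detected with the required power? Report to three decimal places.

d ≈ 0.502

Required noncentrality: δ = z_{0.05} + z_{0.05} = 1.645 + 1.645 = 3.290.
δ = d·√(n/2) ⇒ d = δ/√(n/2) = 3.290/√(86/2) = 0.5017.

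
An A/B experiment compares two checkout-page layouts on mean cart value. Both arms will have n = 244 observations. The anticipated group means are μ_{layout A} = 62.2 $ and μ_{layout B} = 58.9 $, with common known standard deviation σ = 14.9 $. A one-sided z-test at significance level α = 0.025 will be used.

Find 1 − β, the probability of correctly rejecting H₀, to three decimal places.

Power ≈ 0.687

Standardized effect: d = |μ_{layout A} − μ_{layout B}| / σ = |62.2 − 58.9| / 14.9 = 0.2215
Noncentrality parameter: δ = d·√(n/2) = 0.2215 × √(244/2) = 2.4463
Critical value for a one-sided test at α = 0.025: z_α = 1.960.
Power = Φ(δ − 1.960) = Φ(0.486) = 0.6866.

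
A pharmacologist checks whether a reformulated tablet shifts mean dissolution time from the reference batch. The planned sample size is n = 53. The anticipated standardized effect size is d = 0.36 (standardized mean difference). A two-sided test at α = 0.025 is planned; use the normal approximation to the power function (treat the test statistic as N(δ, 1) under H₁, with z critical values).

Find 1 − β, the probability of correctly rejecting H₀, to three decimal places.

Noncentrality parameter: δ = d·√n = 0.36 × √53 = 2.6208
Two-sided α = 0.025 → critical value z_{0.0125} = 2.241.
Power = Φ(δ − 2.241) + Φ(−δ − 2.241) = Φ(0.379) + Φ(-4.862) = 0.6478 + 0.0000 = 0.6478.

Power ≈ 0.648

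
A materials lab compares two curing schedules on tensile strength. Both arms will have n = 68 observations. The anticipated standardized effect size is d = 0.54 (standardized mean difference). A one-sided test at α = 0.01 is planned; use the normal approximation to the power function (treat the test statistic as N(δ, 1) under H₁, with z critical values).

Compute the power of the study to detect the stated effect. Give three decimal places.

Power ≈ 0.795

Noncentrality parameter: λ = d·√(n/2) = 0.54 × √(68/2) = 3.1487
One-sided α = 0.01 → critical value z_{0.01} = 2.326.
Power = Φ(λ − 2.326) = Φ(0.822) = 0.7946.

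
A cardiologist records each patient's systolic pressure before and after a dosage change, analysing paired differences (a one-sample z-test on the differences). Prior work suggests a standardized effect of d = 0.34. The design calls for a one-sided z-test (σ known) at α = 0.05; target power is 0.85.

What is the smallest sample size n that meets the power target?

For power 0.85 need Φ(δ − z_{0.05}) = 0.85, so δ = z_{0.05} + z_{0.15} = 1.645 + 1.036 = 2.681.
δ = d·√n ⇒ n = (δ/d)² = (2.681 / 0.34)² = 62.19.
Rounding up, n = 63.

n = 63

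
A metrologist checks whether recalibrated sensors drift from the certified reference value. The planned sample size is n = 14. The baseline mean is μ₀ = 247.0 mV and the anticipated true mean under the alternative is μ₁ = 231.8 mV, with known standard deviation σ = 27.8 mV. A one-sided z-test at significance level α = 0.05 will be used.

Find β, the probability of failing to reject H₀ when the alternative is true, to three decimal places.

Standardized effect: d = |μ₁ − μ₀| / σ = |231.8 − 247.0| / 27.8 = 0.5468
Noncentrality parameter: δ = d·√n = 0.5468 × √14 = 2.0458
Critical value for a one-sided test at α = 0.05: z_α = 1.645.
Power = P(Z > 1.645 − δ) = Φ(0.401) = 0.6558.
Type II error: β = 1 − power = 1 − 0.6558 = 0.3442.

β ≈ 0.344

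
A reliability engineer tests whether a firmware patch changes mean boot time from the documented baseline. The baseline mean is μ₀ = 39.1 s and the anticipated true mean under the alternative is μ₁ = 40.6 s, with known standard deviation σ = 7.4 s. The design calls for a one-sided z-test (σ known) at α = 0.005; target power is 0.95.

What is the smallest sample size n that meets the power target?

n = 434

Standardized effect: d = |μ₁ − μ₀| / σ = |40.6 − 39.1| / 7.4 = 0.2027
Set Φ(δ − 2.576) = 0.95; then δ − 2.576 = Φ⁻¹(0.95) = 1.645, giving δ = 4.221.
δ = d·√n ⇒ n = (δ/d)² = (4.221 / 0.2027)² = 433.56.
Rounding up, n = 434.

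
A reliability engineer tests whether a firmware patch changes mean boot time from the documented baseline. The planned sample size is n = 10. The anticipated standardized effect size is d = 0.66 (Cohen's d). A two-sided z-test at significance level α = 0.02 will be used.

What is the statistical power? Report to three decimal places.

Noncentrality parameter: δ = d·√n = 0.66 × √10 = 2.0871
Two-sided α = 0.02 → critical value z_{0.01} = 2.326.
Power = Φ(δ − 2.326) + Φ(−δ − 2.326) = Φ(-0.239) + Φ(-4.413) = 0.4055 + 0.0000 = 0.4055.

Power ≈ 0.405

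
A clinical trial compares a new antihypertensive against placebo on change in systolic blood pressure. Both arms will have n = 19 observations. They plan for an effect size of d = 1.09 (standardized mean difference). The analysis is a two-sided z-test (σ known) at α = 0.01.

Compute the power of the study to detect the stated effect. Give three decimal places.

Noncentrality parameter: δ = d·√(n/2) = 1.09 × √(19/2) = 3.3596
Critical value for a two-sided test at α = 0.01: z_{α/2} = 2.576.
Power = Φ(δ − 2.576) + Φ(−δ − 2.576) = Φ(0.784) + Φ(-5.935) = 0.7834 + 0.0000 = 0.7834.

Power ≈ 0.783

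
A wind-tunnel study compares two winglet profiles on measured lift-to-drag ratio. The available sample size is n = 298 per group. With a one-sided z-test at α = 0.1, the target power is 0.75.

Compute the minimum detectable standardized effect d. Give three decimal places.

d ≈ 0.160

Need Φ(δ − 1.282) = 0.75, so δ = 1.282 + 0.674 = 1.956.
δ = d·√(n/2) ⇒ d = δ/√(n/2) = 1.956/√(298/2) = 0.1602.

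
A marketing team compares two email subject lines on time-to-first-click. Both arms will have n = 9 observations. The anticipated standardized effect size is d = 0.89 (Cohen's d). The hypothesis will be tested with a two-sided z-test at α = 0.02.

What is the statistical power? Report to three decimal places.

Power ≈ 0.331

Noncentrality parameter: δ = d·√(n/2) = 0.89 × √(9/2) = 1.8880
Two-sided α = 0.02 → critical value z_{0.01} = 2.326.
Power = Φ(δ − 2.326) + Φ(−δ − 2.326) = Φ(-0.438) + Φ(-4.214) = 0.3306 + 0.0000 = 0.3306.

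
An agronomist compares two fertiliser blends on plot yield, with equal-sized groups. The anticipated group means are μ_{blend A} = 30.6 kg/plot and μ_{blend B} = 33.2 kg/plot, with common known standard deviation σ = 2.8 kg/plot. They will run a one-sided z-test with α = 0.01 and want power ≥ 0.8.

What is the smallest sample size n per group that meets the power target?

Standardized effect: d = |μ_{blend A} − μ_{blend B}| / σ = |30.6 − 33.2| / 2.8 = 0.9286
Set Φ(δ − 2.326) = 0.8; then δ − 2.326 = Φ⁻¹(0.8) = 0.842, giving δ = 3.168.
δ = d·√(n/2) ⇒ n = 2(δ/d)² = 2 × (3.168 / 0.9286)² = 23.28.
Rounding up, n = 24 per group.

n = 24 per group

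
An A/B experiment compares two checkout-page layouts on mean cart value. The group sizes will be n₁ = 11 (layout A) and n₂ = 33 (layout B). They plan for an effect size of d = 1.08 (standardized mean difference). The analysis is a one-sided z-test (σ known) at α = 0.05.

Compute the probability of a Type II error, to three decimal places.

Noncentrality parameter: δ = d / √(1/n₁ + 1/n₂) = 1.08 / √(1/11 + 1/33) = 3.1021
Critical value for a one-sided test at α = 0.05: z_α = 1.645.
Power = P(Z > 1.645 − δ) = Φ(1.457) = 0.9275.
Type II error: β = 1 − power = 1 − 0.9275 = 0.0725.

β ≈ 0.073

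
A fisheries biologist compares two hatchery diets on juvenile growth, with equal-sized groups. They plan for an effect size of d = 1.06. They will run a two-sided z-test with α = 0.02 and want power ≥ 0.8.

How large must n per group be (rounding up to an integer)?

For power 0.8 need Φ(δ − z_{0.01}) = 0.8, so δ = z_{0.01} + z_{0.20} = 2.326 + 0.842 = 3.168.
(The Φ(−δ − z_{α/2}) term is vanishingly small for δ > 0 and is dropped in the standard sample-size formula.)
δ = d·√(n/2) ⇒ n = 2(δ/d)² = 2 × (3.168 / 1.06)² = 17.86.
Round up to the next whole unit.

n = 18 per group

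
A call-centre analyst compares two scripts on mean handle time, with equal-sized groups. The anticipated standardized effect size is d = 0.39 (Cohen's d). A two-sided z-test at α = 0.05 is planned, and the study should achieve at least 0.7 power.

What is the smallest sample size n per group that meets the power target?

n = 82 per group

Set Φ(δ − 1.960) = 0.7; then δ − 1.960 = Φ⁻¹(0.7) = 0.524, giving δ = 2.484.
(The Φ(−δ − z_{α/2}) term is vanishingly small for δ > 0 and is dropped in the standard sample-size formula.)
δ = d·√(n/2) ⇒ n = 2(δ/d)² = 2 × (2.484 / 0.39)² = 81.16.
Round up to the next whole unit.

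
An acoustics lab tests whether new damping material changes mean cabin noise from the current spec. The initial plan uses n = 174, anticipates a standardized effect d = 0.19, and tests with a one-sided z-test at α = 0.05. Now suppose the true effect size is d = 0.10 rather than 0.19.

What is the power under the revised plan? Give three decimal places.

Power ≈ 0.372

With d = 0.10: δ = d·√n = 0.10 × √174 = 1.3191. Critical value z_{0.05} = 1.645.
Revised power = Φ(δ − 1.645) = Φ(-0.326) = 0.3723.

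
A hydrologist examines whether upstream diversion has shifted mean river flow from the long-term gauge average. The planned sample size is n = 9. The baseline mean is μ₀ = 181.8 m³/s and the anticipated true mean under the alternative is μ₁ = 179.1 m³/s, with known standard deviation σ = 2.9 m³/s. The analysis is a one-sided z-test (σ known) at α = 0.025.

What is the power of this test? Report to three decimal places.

Standardized effect: d = |μ₁ − μ₀| / σ = |179.1 − 181.8| / 2.9 = 0.9310
Noncentrality parameter: δ = d·√n = 0.9310 × √9 = 2.7931
One-sided α = 0.025 → critical value z_{0.025} = 1.960.
Power = Φ(δ − 1.960) = Φ(0.833) = 0.7976.

Power ≈ 0.798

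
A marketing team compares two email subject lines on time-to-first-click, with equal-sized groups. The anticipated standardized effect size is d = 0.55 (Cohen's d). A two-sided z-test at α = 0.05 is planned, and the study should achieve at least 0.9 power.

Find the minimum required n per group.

For power 0.9 need Φ(δ − z_{0.025}) = 0.9, so δ = z_{0.025} + z_{0.10} = 1.960 + 1.282 = 3.242.
(For δ > 0 the lower-tail rejection region contributes negligibly to power, so the one-term inversion is standard.)
δ = d·√(n/2) ⇒ n = 2(δ/d)² = 2 × (3.242 / 0.55)² = 69.47.
Round up to the next whole unit.

n = 70 per group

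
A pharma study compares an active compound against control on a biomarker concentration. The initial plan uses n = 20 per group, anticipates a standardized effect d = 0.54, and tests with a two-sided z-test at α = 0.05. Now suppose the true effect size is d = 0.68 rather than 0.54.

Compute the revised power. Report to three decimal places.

Power ≈ 0.576

With d = 0.68: δ = d·√(n/2) = 0.68 × √(20/2) = 2.1503. Critical value z_{0.025} = 1.960.
Revised power = Φ(δ − 1.960) + Φ(−δ − 1.960) = Φ(0.190) + Φ(-4.110) = 0.5755 + 0.0000 = 0.5755.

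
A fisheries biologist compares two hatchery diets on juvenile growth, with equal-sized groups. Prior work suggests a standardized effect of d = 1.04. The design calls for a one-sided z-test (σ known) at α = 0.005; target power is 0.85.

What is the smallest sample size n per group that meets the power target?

Set Φ(δ − 2.576) = 0.85; then δ − 2.576 = Φ⁻¹(0.85) = 1.036, giving δ = 3.612.
δ = d·√(n/2) ⇒ n = 2(δ/d)² = 2 × (3.612 / 1.04)² = 24.13.
Rounding up, n = 25 per group.

n = 25 per group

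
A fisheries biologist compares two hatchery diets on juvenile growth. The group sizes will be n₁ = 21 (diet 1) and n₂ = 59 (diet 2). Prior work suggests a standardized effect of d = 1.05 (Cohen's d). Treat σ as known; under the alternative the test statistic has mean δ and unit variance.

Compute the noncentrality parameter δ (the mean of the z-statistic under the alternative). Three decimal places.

δ = d / √(1/n₁ + 1/n₂) = 1.05 / √(1/21 + 1/59) = 4.1322

δ ≈ 4.132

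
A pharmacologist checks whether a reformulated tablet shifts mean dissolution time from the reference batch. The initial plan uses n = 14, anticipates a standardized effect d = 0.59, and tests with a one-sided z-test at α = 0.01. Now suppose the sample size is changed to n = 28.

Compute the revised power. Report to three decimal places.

With n = 28: δ = d·√n = 0.59 × √28 = 3.1220. Critical value z_{0.01} = 2.326.
Revised power = P(Z > 2.326 − δ) = Φ(0.796) = 0.7869.

Power ≈ 0.787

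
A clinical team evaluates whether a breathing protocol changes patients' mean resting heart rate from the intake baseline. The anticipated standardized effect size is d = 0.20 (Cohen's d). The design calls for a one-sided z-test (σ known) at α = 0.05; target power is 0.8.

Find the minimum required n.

For power 0.8 need Φ(δ − z_{0.05}) = 0.8, so δ = z_{0.05} + z_{0.20} = 1.645 + 0.842 = 2.486.
δ = d·√n ⇒ n = (δ/d)² = (2.486 / 0.20)² = 154.56.
Rounding up, n = 155.

n = 155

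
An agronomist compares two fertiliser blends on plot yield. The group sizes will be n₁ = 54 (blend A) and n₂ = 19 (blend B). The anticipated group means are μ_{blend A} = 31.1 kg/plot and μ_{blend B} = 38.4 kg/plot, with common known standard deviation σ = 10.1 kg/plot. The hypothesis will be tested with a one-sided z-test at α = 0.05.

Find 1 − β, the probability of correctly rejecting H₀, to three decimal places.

Power ≈ 0.857

Standardized effect: d = |μ_{blend A} − μ_{blend B}| / σ = |31.1 − 38.4| / 10.1 = 0.7228
Noncentrality parameter: δ = d / √(1/n₁ + 1/n₂) = 0.7228 / √(1/54 + 1/19) = 2.7097
One-sided α = 0.05 → critical value z_{0.05} = 1.645.
Power = P(Z > 1.645 − δ) = Φ(1.065) = 0.8565.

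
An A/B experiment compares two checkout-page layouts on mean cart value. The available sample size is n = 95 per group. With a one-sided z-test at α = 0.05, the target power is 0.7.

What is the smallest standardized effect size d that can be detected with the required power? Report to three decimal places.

d ≈ 0.315

Required noncentrality: δ = z_{0.05} + z_{0.30} = 1.645 + 0.524 = 2.169.
δ = d·√(n/2) ⇒ d = δ/√(n/2) = 2.169/√(95/2) = 0.3147.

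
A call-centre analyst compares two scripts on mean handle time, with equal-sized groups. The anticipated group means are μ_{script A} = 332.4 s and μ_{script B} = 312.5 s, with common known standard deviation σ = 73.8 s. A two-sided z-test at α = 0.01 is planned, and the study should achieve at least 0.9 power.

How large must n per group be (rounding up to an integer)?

n = 410 per group

Standardized effect: d = |μ_{script A} − μ_{script B}| / σ = |332.4 − 312.5| / 73.8 = 0.2696
For power 0.9 need Φ(δ − z_{0.005}) = 0.9, so δ = z_{0.005} + z_{0.10} = 2.576 + 1.282 = 3.857.
(Ignoring the negligible lower-tail rejection probability gives the usual closed-form inversion.)
δ = d·√(n/2) ⇒ n = 2(δ/d)² = 2 × (3.857 / 0.2696)² = 409.28.
Round up to the next whole unit.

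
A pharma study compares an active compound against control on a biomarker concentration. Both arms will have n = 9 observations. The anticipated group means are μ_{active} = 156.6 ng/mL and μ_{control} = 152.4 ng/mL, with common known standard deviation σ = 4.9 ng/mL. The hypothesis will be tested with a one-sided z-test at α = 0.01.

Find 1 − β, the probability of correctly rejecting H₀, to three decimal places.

Standardized effect: d = |μ_{active} − μ_{control}| / σ = |156.6 − 152.4| / 4.9 = 0.8571
Noncentrality parameter: λ = d·√(n/2) = 0.8571 × √(9/2) = 1.8183
Critical value for a one-sided test at α = 0.01: z_α = 2.326.
Power = Φ(λ − 2.326) = Φ(-0.508) = 0.3057.

Power ≈ 0.306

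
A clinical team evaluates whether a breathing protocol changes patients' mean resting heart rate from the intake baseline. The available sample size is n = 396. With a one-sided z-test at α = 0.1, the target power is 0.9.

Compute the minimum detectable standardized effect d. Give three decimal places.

d ≈ 0.129

Need Φ(δ − 1.282) = 0.9, so δ = 1.282 + 1.282 = 2.563.
δ = d·√n ⇒ d = δ/√n = 2.563/√396 = 0.1288.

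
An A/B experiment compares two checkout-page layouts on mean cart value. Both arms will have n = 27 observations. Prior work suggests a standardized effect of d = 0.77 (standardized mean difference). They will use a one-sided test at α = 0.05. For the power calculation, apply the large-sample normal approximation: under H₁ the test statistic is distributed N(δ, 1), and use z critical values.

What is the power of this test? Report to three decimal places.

Power ≈ 0.882

Noncentrality parameter: δ = d·√(n/2) = 0.77 × √(27/2) = 2.8292
Critical value for a one-sided test at α = 0.05: z_α = 1.645.
Power = P(Z > 1.645 − δ) = Φ(1.184) = 0.8819.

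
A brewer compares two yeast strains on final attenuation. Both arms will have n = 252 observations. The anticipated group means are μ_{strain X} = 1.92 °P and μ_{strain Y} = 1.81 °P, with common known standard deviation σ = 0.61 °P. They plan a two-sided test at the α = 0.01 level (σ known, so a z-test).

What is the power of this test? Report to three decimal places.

Power ≈ 0.291

Standardized effect: d = |μ_{strain X} − μ_{strain Y}| / σ = |1.92 − 1.81| / 0.61 = 0.1803
Noncentrality parameter: δ = d·√(n/2) = 0.1803 × √(252/2) = 2.0242
Two-sided α = 0.01 → critical value z_{0.005} = 2.576.
Power = Φ(δ − 2.576) + Φ(−δ − 2.576) = Φ(-0.552) + Φ(-4.600) = 0.2906 + 0.0000 = 0.2906.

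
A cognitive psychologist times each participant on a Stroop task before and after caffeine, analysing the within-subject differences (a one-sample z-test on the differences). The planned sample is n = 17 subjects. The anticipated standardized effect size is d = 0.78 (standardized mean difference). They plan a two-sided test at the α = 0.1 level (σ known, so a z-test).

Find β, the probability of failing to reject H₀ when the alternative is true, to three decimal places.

Noncentrality parameter: δ = d·√n = 0.78 × √17 = 3.2160
Critical value for a two-sided test at α = 0.1: z_{α/2} = 1.645.
Power = Φ(δ − 1.645) + Φ(−δ − 1.645) = Φ(1.571) + Φ(-4.861) = 0.9419 + 0.0000 = 0.9419.
Type II error: β = 1 − power = 1 − 0.9419 = 0.0581.

β ≈ 0.058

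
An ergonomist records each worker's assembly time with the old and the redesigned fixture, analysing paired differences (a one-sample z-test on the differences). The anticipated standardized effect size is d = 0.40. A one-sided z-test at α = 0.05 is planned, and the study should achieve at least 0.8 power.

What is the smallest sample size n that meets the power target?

n = 39

Set Φ(δ − 1.645) = 0.8; then δ − 1.645 = Φ⁻¹(0.8) = 0.842, giving δ = 2.486.
δ = d·√n ⇒ n = (δ/d)² = (2.486 / 0.40)² = 38.64.
Round up to the next whole unit.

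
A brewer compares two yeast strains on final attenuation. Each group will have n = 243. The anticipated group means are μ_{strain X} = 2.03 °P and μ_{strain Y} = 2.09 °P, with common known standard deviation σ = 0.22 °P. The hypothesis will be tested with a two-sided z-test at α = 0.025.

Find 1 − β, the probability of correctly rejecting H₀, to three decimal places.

Standardized effect: d = |μ_{strain X} − μ_{strain Y}| / σ = |2.03 − 2.09| / 0.22 = 0.2727
Noncentrality parameter: δ = d·√(n/2) = 0.2727 × √(243/2) = 3.0062
Critical value for a two-sided test at α = 0.025: z_{α/2} = 2.241.
Power = Φ(δ − 2.241) + Φ(−δ − 2.241) = Φ(0.765) + Φ(-5.248) = 0.7778 + 0.0000 = 0.7778.

Power ≈ 0.778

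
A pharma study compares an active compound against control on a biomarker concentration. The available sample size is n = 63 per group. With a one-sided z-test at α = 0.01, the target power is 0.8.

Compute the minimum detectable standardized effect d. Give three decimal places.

Required noncentrality: δ = z_{0.01} + z_{0.20} = 2.326 + 0.842 = 3.168.
δ = d·√(n/2) ⇒ d = δ/√(n/2) = 3.168/√(63/2) = 0.5645.

d ≈ 0.564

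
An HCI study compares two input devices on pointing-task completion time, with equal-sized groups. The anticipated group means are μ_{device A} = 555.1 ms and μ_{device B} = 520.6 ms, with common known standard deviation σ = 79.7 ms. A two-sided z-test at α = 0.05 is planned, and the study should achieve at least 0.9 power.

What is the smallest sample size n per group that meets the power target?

n = 113 per group

Standardized effect: d = |μ_{device A} − μ_{device B}| / σ = |555.1 − 520.6| / 79.7 = 0.4329
For power 0.9 need Φ(δ − z_{0.025}) = 0.9, so δ = z_{0.025} + z_{0.10} = 1.960 + 1.282 = 3.242.
(The Φ(−δ − z_{α/2}) term is vanishingly small for δ > 0 and is dropped in the standard sample-size formula.)
δ = d·√(n/2) ⇒ n = 2(δ/d)² = 2 × (3.242 / 0.4329)² = 112.15.
Round up to the next whole unit.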